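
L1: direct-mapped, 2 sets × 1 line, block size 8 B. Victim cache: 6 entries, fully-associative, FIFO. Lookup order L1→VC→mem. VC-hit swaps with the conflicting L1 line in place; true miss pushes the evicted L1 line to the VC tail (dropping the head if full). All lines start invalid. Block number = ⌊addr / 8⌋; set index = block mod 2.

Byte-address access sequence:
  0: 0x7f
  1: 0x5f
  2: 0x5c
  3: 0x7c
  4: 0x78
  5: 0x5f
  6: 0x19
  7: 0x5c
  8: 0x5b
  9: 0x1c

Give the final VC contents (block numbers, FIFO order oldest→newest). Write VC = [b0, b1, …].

VC = [15, 11]

0: 0x7f (blk 15, set 1) → MISS  vc=[]
1: 0x5f (blk 11, set 1) → MISS  vc=[15]
2: 0x5c (blk 11, set 1) → L1-HIT  vc=[15]
3: 0x7c (blk 15, set 1) → VC-HIT  vc=[11]
4: 0x78 (blk 15, set 1) → L1-HIT  vc=[11]
5: 0x5f (blk 11, set 1) → VC-HIT  vc=[15]
6: 0x19 (blk 3, set 1) → MISS  vc=[15, 11]
7: 0x5c (blk 11, set 1) → VC-HIT  vc=[15, 3]
8: 0x5b (blk 11, set 1) → L1-HIT  vc=[15, 3]
9: 0x1c (blk 3, set 1) → VC-HIT  vc=[15, 11]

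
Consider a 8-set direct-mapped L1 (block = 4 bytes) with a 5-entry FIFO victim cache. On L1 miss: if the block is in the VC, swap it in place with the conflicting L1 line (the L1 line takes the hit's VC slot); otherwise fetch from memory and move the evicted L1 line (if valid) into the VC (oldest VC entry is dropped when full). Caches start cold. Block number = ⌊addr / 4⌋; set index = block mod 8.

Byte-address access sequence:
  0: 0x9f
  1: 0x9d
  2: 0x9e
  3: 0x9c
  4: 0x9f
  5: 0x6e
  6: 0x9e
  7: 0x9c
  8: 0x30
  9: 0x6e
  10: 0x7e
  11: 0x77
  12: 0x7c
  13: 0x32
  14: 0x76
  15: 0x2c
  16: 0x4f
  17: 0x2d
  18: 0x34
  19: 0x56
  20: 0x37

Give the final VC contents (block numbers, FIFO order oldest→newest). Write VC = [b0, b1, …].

  [0] addr=0x9f blk=39 s=7: MISS | VC []
  [1] addr=0x9d blk=39 s=7: L1-HIT | VC []
  [2] addr=0x9e blk=39 s=7: L1-HIT | VC []
  [3] addr=0x9c blk=39 s=7: L1-HIT | VC []
  [4] addr=0x9f blk=39 s=7: L1-HIT | VC []
  [5] addr=0x6e blk=27 s=3: MISS | VC []
  [6] addr=0x9e blk=39 s=7: L1-HIT | VC []
  [7] addr=0x9c blk=39 s=7: L1-HIT | VC []
  [8] addr=0x30 blk=12 s=4: MISS | VC []
  [9] addr=0x6e blk=27 s=3: L1-HIT | VC []
  [10] addr=0x7e blk=31 s=7: MISS | VC [39]
  [11] addr=0x77 blk=29 s=5: MISS | VC [39]
  [12] addr=0x7c blk=31 s=7: L1-HIT | VC [39]
  [13] addr=0x32 blk=12 s=4: L1-HIT | VC [39]
  [14] addr=0x76 blk=29 s=5: L1-HIT | VC [39]
  [15] addr=0x2c blk=11 s=3: MISS | VC [39, 27]
  [16] addr=0x4f blk=19 s=3: MISS | VC [39, 27, 11]
  [17] addr=0x2d blk=11 s=3: VC-HIT | VC [39, 27, 19]
  [18] addr=0x34 blk=13 s=5: MISS | VC [39, 27, 19, 29]
  [19] addr=0x56 blk=21 s=5: MISS | VC [39, 27, 19, 29, 13]
  [20] addr=0x37 blk=13 s=5: VC-HIT | VC [39, 27, 19, 29, 21]

VC = [39, 27, 19, 29, 21]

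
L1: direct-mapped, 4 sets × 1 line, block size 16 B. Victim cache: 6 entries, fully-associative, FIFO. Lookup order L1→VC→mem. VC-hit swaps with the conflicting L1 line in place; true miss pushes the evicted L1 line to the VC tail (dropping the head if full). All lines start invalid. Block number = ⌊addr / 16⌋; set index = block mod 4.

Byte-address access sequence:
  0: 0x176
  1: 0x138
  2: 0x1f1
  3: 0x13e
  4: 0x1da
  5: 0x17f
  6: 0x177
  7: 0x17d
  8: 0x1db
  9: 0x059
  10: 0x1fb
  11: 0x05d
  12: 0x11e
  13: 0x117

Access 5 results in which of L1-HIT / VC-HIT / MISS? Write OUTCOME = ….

OUTCOME = VC-HIT

#0 0x176→b23/s3 MISS; vc=[]
#1 0x138→b19/s3 MISS; vc=[23]
#2 0x1f1→b31/s3 MISS; vc=[23,19]
#3 0x13e→b19/s3 VC-HIT; vc=[23,31]
#4 0x1da→b29/s1 MISS; vc=[23,31]
#5 0x17f→b23/s3 VC-HIT; vc=[19,31]
#6 0x177→b23/s3 L1-HIT; vc=[19,31]
#7 0x17d→b23/s3 L1-HIT; vc=[19,31]
#8 0x1db→b29/s1 L1-HIT; vc=[19,31]
#9 0x59→b5/s1 MISS; vc=[19,31,29]
#10 0x1fb→b31/s3 VC-HIT; vc=[19,23,29]
#11 0x5d→b5/s1 L1-HIT; vc=[19,23,29]
#12 0x11e→b17/s1 MISS; vc=[19,23,29,5]
#13 0x117→b17/s1 L1-HIT; vc=[19,23,29,5]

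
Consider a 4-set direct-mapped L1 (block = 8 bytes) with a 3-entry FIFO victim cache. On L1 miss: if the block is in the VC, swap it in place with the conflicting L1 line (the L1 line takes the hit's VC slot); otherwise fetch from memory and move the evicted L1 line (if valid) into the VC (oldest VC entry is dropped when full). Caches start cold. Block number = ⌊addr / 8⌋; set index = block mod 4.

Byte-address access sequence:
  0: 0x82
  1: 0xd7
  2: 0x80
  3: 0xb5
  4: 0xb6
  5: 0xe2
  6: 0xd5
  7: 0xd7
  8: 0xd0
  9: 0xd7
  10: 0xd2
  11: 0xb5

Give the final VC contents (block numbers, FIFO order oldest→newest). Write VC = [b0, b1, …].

VC = [26, 16]

#0 0x82→b16/s0 MISS; vc=[]
#1 0xd7→b26/s2 MISS; vc=[]
#2 0x80→b16/s0 L1-HIT; vc=[]
#3 0xb5→b22/s2 MISS; vc=[26]
#4 0xb6→b22/s2 L1-HIT; vc=[26]
#5 0xe2→b28/s0 MISS; vc=[26,16]
#6 0xd5→b26/s2 VC-HIT; vc=[22,16]
#7 0xd7→b26/s2 L1-HIT; vc=[22,16]
#8 0xd0→b26/s2 L1-HIT; vc=[22,16]
#9 0xd7→b26/s2 L1-HIT; vc=[22,16]
#10 0xd2→b26/s2 L1-HIT; vc=[22,16]
#11 0xb5→b22/s2 VC-HIT; vc=[26,16]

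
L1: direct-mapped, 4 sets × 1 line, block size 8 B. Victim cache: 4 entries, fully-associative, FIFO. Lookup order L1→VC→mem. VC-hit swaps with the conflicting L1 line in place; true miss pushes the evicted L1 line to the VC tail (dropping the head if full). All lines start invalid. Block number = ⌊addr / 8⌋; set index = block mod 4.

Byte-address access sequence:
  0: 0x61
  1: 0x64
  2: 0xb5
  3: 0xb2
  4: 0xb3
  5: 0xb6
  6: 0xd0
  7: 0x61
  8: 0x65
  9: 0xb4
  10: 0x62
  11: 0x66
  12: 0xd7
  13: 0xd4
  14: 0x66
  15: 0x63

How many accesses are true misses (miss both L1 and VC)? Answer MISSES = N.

#0 0x61→b12/s0 MISS; vc=[]
#1 0x64→b12/s0 L1-HIT; vc=[]
#2 0xb5→b22/s2 MISS; vc=[]
#3 0xb2→b22/s2 L1-HIT; vc=[]
#4 0xb3→b22/s2 L1-HIT; vc=[]
#5 0xb6→b22/s2 L1-HIT; vc=[]
#6 0xd0→b26/s2 MISS; vc=[22]
#7 0x61→b12/s0 L1-HIT; vc=[22]
#8 0x65→b12/s0 L1-HIT; vc=[22]
#9 0xb4→b22/s2 VC-HIT; vc=[26]
#10 0x62→b12/s0 L1-HIT; vc=[26]
#11 0x66→b12/s0 L1-HIT; vc=[26]
#12 0xd7→b26/s2 VC-HIT; vc=[22]
#13 0xd4→b26/s2 L1-HIT; vc=[22]
#14 0x66→b12/s0 L1-HIT; vc=[22]
#15 0x63→b12/s0 L1-HIT; vc=[22]

MISSES = 3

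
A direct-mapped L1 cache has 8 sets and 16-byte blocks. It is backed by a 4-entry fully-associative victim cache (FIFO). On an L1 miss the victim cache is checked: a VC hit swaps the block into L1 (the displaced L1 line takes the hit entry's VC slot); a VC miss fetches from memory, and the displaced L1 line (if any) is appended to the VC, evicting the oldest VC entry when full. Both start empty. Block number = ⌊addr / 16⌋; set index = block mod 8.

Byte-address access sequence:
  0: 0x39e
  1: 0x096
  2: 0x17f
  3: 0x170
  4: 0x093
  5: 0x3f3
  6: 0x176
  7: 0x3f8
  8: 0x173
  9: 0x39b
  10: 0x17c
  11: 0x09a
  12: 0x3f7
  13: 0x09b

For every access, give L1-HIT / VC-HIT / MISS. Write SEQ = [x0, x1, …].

  [0] addr=0x39e blk=57 s=1: MISS | VC []
  [1] addr=0x96 blk=9 s=1: MISS | VC [57]
  [2] addr=0x17f blk=23 s=7: MISS | VC [57]
  [3] addr=0x170 blk=23 s=7: L1-HIT | VC [57]
  [4] addr=0x93 blk=9 s=1: L1-HIT | VC [57]
  [5] addr=0x3f3 blk=63 s=7: MISS | VC [57, 23]
  [6] addr=0x176 blk=23 s=7: VC-HIT | VC [57, 63]
  [7] addr=0x3f8 blk=63 s=7: VC-HIT | VC [57, 23]
  [8] addr=0x173 blk=23 s=7: VC-HIT | VC [57, 63]
  [9] addr=0x39b blk=57 s=1: VC-HIT | VC [9, 63]
  [10] addr=0x17c blk=23 s=7: L1-HIT | VC [9, 63]
  [11] addr=0x9a blk=9 s=1: VC-HIT | VC [57, 63]
  [12] addr=0x3f7 blk=63 s=7: VC-HIT | VC [57, 23]
  [13] addr=0x9b blk=9 s=1: L1-HIT | VC [57, 23]

SEQ = [MISS, MISS, MISS, L1-HIT, L1-HIT, MISS, VC-HIT, VC-HIT, VC-HIT, VC-HIT, L1-HIT, VC-HIT, VC-HIT, L1-HIT]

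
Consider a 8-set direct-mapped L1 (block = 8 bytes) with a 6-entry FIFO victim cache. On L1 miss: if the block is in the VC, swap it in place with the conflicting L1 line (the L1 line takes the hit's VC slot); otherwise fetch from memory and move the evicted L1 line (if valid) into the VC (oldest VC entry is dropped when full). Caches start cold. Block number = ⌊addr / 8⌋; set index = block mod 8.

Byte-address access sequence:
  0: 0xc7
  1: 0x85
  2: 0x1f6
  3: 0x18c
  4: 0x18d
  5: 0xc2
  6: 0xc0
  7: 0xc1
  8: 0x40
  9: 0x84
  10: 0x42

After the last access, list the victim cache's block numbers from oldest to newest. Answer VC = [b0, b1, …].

#0 0xc7→b24/s0 MISS; vc=[]
#1 0x85→b16/s0 MISS; vc=[24]
#2 0x1f6→b62/s6 MISS; vc=[24]
#3 0x18c→b49/s1 MISS; vc=[24]
#4 0x18d→b49/s1 L1-HIT; vc=[24]
#5 0xc2→b24/s0 VC-HIT; vc=[16]
#6 0xc0→b24/s0 L1-HIT; vc=[16]
#7 0xc1→b24/s0 L1-HIT; vc=[16]
#8 0x40→b8/s0 MISS; vc=[16,24]
#9 0x84→b16/s0 VC-HIT; vc=[8,24]
#10 0x42→b8/s0 VC-HIT; vc=[16,24]

VC = [16, 24]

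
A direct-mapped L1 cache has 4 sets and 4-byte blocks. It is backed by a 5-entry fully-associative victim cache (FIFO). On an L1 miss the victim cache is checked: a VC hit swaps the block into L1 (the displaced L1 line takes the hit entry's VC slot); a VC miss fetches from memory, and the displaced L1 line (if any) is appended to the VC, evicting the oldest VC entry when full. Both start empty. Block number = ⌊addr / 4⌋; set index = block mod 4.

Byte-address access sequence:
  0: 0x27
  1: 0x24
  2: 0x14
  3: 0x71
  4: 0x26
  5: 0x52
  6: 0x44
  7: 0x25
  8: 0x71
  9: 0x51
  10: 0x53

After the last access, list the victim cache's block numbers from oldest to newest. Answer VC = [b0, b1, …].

  [0] addr=0x27 blk=9 s=1: MISS | VC []
  [1] addr=0x24 blk=9 s=1: L1-HIT | VC []
  [2] addr=0x14 blk=5 s=1: MISS | VC [9]
  [3] addr=0x71 blk=28 s=0: MISS | VC [9]
  [4] addr=0x26 blk=9 s=1: VC-HIT | VC [5]
  [5] addr=0x52 blk=20 s=0: MISS | VC [5, 28]
  [6] addr=0x44 blk=17 s=1: MISS | VC [5, 28, 9]
  [7] addr=0x25 blk=9 s=1: VC-HIT | VC [5, 28, 17]
  [8] addr=0x71 blk=28 s=0: VC-HIT | VC [5, 20, 17]
  [9] addr=0x51 blk=20 s=0: VC-HIT | VC [5, 28, 17]
  [10] addr=0x53 blk=20 s=0: L1-HIT | VC [5, 28, 17]

VC = [5, 28, 17]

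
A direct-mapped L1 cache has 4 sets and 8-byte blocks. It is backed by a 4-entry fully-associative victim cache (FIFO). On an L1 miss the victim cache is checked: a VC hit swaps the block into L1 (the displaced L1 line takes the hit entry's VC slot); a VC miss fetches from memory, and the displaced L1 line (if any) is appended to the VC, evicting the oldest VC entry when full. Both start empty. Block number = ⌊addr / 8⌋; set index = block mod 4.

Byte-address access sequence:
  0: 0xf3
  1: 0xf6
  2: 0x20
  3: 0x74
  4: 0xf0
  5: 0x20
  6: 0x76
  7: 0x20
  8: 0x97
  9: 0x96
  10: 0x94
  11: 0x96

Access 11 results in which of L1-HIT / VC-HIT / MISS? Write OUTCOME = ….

OUTCOME = L1-HIT

0: 0xf3 (blk 30, set 2) → MISS  vc=[]
1: 0xf6 (blk 30, set 2) → L1-HIT  vc=[]
2: 0x20 (blk 4, set 0) → MISS  vc=[]
3: 0x74 (blk 14, set 2) → MISS  vc=[30]
4: 0xf0 (blk 30, set 2) → VC-HIT  vc=[14]
5: 0x20 (blk 4, set 0) → L1-HIT  vc=[14]
6: 0x76 (blk 14, set 2) → VC-HIT  vc=[30]
7: 0x20 (blk 4, set 0) → L1-HIT  vc=[30]
8: 0x97 (blk 18, set 2) → MISS  vc=[30, 14]
9: 0x96 (blk 18, set 2) → L1-HIT  vc=[30, 14]
10: 0x94 (blk 18, set 2) → L1-HIT  vc=[30, 14]
11: 0x96 (blk 18, set 2) → L1-HIT  vc=[30, 14]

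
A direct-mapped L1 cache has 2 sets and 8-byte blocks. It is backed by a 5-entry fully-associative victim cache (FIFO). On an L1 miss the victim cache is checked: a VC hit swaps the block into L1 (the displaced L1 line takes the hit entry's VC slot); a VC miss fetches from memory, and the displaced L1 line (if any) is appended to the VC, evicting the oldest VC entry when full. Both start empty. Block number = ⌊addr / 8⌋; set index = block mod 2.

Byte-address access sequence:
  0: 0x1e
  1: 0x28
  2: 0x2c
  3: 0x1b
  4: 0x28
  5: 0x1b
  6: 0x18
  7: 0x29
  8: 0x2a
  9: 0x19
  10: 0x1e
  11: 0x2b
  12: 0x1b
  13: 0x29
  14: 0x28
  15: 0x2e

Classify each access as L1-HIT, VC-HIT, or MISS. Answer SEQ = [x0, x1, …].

SEQ = [MISS, MISS, L1-HIT, VC-HIT, VC-HIT, VC-HIT, L1-HIT, VC-HIT, L1-HIT, VC-HIT, L1-HIT, VC-HIT, VC-HIT, VC-HIT, L1-HIT, L1-HIT]

#0 0x1e→b3/s1 MISS; vc=[]
#1 0x28→b5/s1 MISS; vc=[3]
#2 0x2c→b5/s1 L1-HIT; vc=[3]
#3 0x1b→b3/s1 VC-HIT; vc=[5]
#4 0x28→b5/s1 VC-HIT; vc=[3]
#5 0x1b→b3/s1 VC-HIT; vc=[5]
#6 0x18→b3/s1 L1-HIT; vc=[5]
#7 0x29→b5/s1 VC-HIT; vc=[3]
#8 0x2a→b5/s1 L1-HIT; vc=[3]
#9 0x19→b3/s1 VC-HIT; vc=[5]
#10 0x1e→b3/s1 L1-HIT; vc=[5]
#11 0x2b→b5/s1 VC-HIT; vc=[3]
#12 0x1b→b3/s1 VC-HIT; vc=[5]
#13 0x29→b5/s1 VC-HIT; vc=[3]
#14 0x28→b5/s1 L1-HIT; vc=[3]
#15 0x2e→b5/s1 L1-HIT; vc=[3]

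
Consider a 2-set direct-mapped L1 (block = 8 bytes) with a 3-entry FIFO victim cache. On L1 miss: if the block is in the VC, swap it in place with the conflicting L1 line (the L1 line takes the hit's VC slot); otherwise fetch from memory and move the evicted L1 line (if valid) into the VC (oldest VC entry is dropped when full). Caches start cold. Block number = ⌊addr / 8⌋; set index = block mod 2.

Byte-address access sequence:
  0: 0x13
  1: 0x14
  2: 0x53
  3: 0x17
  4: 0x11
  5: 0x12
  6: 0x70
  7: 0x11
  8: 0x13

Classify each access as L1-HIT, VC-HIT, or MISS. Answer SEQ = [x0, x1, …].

SEQ = [MISS, L1-HIT, MISS, VC-HIT, L1-HIT, L1-HIT, MISS, VC-HIT, L1-HIT]

#0 0x13→b2/s0 MISS; vc=[]
#1 0x14→b2/s0 L1-HIT; vc=[]
#2 0x53→b10/s0 MISS; vc=[2]
#3 0x17→b2/s0 VC-HIT; vc=[10]
#4 0x11→b2/s0 L1-HIT; vc=[10]
#5 0x12→b2/s0 L1-HIT; vc=[10]
#6 0x70→b14/s0 MISS; vc=[10,2]
#7 0x11→b2/s0 VC-HIT; vc=[10,14]
#8 0x13→b2/s0 L1-HIT; vc=[10,14]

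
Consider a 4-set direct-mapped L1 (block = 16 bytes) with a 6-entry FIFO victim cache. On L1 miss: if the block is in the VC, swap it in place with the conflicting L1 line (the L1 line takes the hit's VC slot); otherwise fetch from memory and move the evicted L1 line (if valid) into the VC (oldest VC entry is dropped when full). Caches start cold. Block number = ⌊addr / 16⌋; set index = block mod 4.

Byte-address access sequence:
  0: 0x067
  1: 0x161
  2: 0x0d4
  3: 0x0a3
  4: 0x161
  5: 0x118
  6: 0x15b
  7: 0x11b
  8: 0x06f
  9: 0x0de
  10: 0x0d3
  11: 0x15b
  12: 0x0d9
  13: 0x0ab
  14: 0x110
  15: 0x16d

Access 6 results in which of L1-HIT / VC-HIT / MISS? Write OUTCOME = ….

OUTCOME = MISS

0: 0x67 (blk 6, set 2) → MISS  vc=[]
1: 0x161 (blk 22, set 2) → MISS  vc=[6]
2: 0xd4 (blk 13, set 1) → MISS  vc=[6]
3: 0xa3 (blk 10, set 2) → MISS  vc=[6, 22]
4: 0x161 (blk 22, set 2) → VC-HIT  vc=[6, 10]
5: 0x118 (blk 17, set 1) → MISS  vc=[6, 10, 13]
6: 0x15b (blk 21, set 1) → MISS  vc=[6, 10, 13, 17]
7: 0x11b (blk 17, set 1) → VC-HIT  vc=[6, 10, 13, 21]
8: 0x6f (blk 6, set 2) → VC-HIT  vc=[22, 10, 13, 21]
9: 0xde (blk 13, set 1) → VC-HIT  vc=[22, 10, 17, 21]
10: 0xd3 (blk 13, set 1) → L1-HIT  vc=[22, 10, 17, 21]
11: 0x15b (blk 21, set 1) → VC-HIT  vc=[22, 10, 17, 13]
12: 0xd9 (blk 13, set 1) → VC-HIT  vc=[22, 10, 17, 21]
13: 0xab (blk 10, set 2) → VC-HIT  vc=[22, 6, 17, 21]
14: 0x110 (blk 17, set 1) → VC-HIT  vc=[22, 6, 13, 21]
15: 0x16d (blk 22, set 2) → VC-HIT  vc=[10, 6, 13, 21]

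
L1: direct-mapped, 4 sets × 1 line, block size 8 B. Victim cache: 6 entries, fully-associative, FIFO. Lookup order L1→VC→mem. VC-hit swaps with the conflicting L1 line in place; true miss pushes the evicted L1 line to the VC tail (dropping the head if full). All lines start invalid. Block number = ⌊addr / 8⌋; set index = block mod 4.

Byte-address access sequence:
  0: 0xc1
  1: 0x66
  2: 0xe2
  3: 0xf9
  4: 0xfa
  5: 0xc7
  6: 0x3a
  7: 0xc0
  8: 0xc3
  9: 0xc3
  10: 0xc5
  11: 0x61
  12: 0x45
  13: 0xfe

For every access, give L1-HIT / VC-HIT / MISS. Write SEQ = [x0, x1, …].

0: 0xc1 (blk 24, set 0) → MISS  vc=[]
1: 0x66 (blk 12, set 0) → MISS  vc=[24]
2: 0xe2 (blk 28, set 0) → MISS  vc=[24, 12]
3: 0xf9 (blk 31, set 3) → MISS  vc=[24, 12]
4: 0xfa (blk 31, set 3) → L1-HIT  vc=[24, 12]
5: 0xc7 (blk 24, set 0) → VC-HIT  vc=[28, 12]
6: 0x3a (blk 7, set 3) → MISS  vc=[28, 12, 31]
7: 0xc0 (blk 24, set 0) → L1-HIT  vc=[28, 12, 31]
8: 0xc3 (blk 24, set 0) → L1-HIT  vc=[28, 12, 31]
9: 0xc3 (blk 24, set 0) → L1-HIT  vc=[28, 12, 31]
10: 0xc5 (blk 24, set 0) → L1-HIT  vc=[28, 12, 31]
11: 0x61 (blk 12, set 0) → VC-HIT  vc=[28, 24, 31]
12: 0x45 (blk 8, set 0) → MISS  vc=[28, 24, 31, 12]
13: 0xfe (blk 31, set 3) → VC-HIT  vc=[28, 24, 7, 12]

SEQ = [MISS, MISS, MISS, MISS, L1-HIT, VC-HIT, MISS, L1-HIT, L1-HIT, L1-HIT, L1-HIT, VC-HIT, MISS, VC-HIT]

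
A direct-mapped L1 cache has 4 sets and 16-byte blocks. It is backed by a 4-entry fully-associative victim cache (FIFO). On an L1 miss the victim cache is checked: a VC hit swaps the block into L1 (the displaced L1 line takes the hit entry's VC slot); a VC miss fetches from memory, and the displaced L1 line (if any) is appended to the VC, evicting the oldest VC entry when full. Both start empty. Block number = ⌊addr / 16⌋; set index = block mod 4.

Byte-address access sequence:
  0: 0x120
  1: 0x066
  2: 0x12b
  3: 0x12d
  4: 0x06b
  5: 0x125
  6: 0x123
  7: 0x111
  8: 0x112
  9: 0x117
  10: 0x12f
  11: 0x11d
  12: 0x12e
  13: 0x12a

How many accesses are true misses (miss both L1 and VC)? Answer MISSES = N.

#0 0x120→b18/s2 MISS; vc=[]
#1 0x66→b6/s2 MISS; vc=[18]
#2 0x12b→b18/s2 VC-HIT; vc=[6]
#3 0x12d→b18/s2 L1-HIT; vc=[6]
#4 0x6b→b6/s2 VC-HIT; vc=[18]
#5 0x125→b18/s2 VC-HIT; vc=[6]
#6 0x123→b18/s2 L1-HIT; vc=[6]
#7 0x111→b17/s1 MISS; vc=[6]
#8 0x112→b17/s1 L1-HIT; vc=[6]
#9 0x117→b17/s1 L1-HIT; vc=[6]
#10 0x12f→b18/s2 L1-HIT; vc=[6]
#11 0x11d→b17/s1 L1-HIT; vc=[6]
#12 0x12e→b18/s2 L1-HIT; vc=[6]
#13 0x12a→b18/s2 L1-HIT; vc=[6]

MISSES = 3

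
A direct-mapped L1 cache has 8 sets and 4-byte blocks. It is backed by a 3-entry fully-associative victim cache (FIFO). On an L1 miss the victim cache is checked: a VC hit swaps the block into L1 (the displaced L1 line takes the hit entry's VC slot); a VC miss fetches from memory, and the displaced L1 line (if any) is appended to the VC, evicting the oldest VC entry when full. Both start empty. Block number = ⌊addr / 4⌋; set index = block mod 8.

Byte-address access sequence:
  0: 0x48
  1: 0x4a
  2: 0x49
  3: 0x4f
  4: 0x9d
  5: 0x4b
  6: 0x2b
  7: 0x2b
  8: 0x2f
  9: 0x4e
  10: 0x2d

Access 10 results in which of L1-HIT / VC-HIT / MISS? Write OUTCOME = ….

OUTCOME = VC-HIT

#0 0x48→b18/s2 MISS; vc=[]
#1 0x4a→b18/s2 L1-HIT; vc=[]
#2 0x49→b18/s2 L1-HIT; vc=[]
#3 0x4f→b19/s3 MISS; vc=[]
#4 0x9d→b39/s7 MISS; vc=[]
#5 0x4b→b18/s2 L1-HIT; vc=[]
#6 0x2b→b10/s2 MISS; vc=[18]
#7 0x2b→b10/s2 L1-HIT; vc=[18]
#8 0x2f→b11/s3 MISS; vc=[18,19]
#9 0x4e→b19/s3 VC-HIT; vc=[18,11]
#10 0x2d→b11/s3 VC-HIT; vc=[18,19]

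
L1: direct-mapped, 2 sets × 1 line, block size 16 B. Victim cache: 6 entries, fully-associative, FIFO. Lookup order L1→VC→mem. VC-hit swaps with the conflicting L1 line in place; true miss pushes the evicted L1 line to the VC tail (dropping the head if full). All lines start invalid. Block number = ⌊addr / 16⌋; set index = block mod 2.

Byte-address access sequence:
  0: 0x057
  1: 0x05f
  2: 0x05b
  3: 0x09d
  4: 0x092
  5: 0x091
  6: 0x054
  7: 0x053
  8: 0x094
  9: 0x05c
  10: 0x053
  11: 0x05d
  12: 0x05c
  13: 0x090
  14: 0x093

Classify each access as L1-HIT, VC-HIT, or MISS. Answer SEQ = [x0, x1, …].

SEQ = [MISS, L1-HIT, L1-HIT, MISS, L1-HIT, L1-HIT, VC-HIT, L1-HIT, VC-HIT, VC-HIT, L1-HIT, L1-HIT, L1-HIT, VC-HIT, L1-HIT]

  [0] addr=0x57 blk=5 s=1: MISS | VC []
  [1] addr=0x5f blk=5 s=1: L1-HIT | VC []
  [2] addr=0x5b blk=5 s=1: L1-HIT | VC []
  [3] addr=0x9d blk=9 s=1: MISS | VC [5]
  [4] addr=0x92 blk=9 s=1: L1-HIT | VC [5]
  [5] addr=0x91 blk=9 s=1: L1-HIT | VC [5]
  [6] addr=0x54 blk=5 s=1: VC-HIT | VC [9]
  [7] addr=0x53 blk=5 s=1: L1-HIT | VC [9]
  [8] addr=0x94 blk=9 s=1: VC-HIT | VC [5]
  [9] addr=0x5c blk=5 s=1: VC-HIT | VC [9]
  [10] addr=0x53 blk=5 s=1: L1-HIT | VC [9]
  [11] addr=0x5d blk=5 s=1: L1-HIT | VC [9]
  [12] addr=0x5c blk=5 s=1: L1-HIT | VC [9]
  [13] addr=0x90 blk=9 s=1: VC-HIT | VC [5]
  [14] addr=0x93 blk=9 s=1: L1-HIT | VC [5]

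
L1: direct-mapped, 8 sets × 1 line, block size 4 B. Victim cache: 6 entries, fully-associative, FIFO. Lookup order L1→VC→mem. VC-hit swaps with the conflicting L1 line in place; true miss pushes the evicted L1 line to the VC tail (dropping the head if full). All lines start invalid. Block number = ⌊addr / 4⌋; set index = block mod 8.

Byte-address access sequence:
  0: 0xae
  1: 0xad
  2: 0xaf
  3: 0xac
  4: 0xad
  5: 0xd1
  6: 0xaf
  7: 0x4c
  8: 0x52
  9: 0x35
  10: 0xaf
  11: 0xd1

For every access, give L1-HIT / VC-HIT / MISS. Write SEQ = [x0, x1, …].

0: 0xae (blk 43, set 3) → MISS  vc=[]
1: 0xad (blk 43, set 3) → L1-HIT  vc=[]
2: 0xaf (blk 43, set 3) → L1-HIT  vc=[]
3: 0xac (blk 43, set 3) → L1-HIT  vc=[]
4: 0xad (blk 43, set 3) → L1-HIT  vc=[]
5: 0xd1 (blk 52, set 4) → MISS  vc=[]
6: 0xaf (blk 43, set 3) → L1-HIT  vc=[]
7: 0x4c (blk 19, set 3) → MISS  vc=[43]
8: 0x52 (blk 20, set 4) → MISS  vc=[43, 52]
9: 0x35 (blk 13, set 5) → MISS  vc=[43, 52]
10: 0xaf (blk 43, set 3) → VC-HIT  vc=[19, 52]
11: 0xd1 (blk 52, set 4) → VC-HIT  vc=[19, 20]

SEQ = [MISS, L1-HIT, L1-HIT, L1-HIT, L1-HIT, MISS, L1-HIT, MISS, MISS, MISS, VC-HIT, VC-HIT]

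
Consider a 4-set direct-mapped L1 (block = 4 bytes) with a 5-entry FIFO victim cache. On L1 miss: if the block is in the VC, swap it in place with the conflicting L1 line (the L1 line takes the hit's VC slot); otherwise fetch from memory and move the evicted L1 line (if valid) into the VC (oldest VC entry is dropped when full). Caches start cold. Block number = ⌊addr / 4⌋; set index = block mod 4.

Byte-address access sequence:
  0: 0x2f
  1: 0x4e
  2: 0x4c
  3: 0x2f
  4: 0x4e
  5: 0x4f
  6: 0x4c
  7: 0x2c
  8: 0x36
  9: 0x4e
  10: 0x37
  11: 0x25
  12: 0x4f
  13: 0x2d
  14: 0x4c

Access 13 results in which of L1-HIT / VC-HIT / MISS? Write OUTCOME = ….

0: 0x2f (blk 11, set 3) → MISS  vc=[]
1: 0x4e (blk 19, set 3) → MISS  vc=[11]
2: 0x4c (blk 19, set 3) → L1-HIT  vc=[11]
3: 0x2f (blk 11, set 3) → VC-HIT  vc=[19]
4: 0x4e (blk 19, set 3) → VC-HIT  vc=[11]
5: 0x4f (blk 19, set 3) → L1-HIT  vc=[11]
6: 0x4c (blk 19, set 3) → L1-HIT  vc=[11]
7: 0x2c (blk 11, set 3) → VC-HIT  vc=[19]
8: 0x36 (blk 13, set 1) → MISS  vc=[19]
9: 0x4e (blk 19, set 3) → VC-HIT  vc=[11]
10: 0x37 (blk 13, set 1) → L1-HIT  vc=[11]
11: 0x25 (blk 9, set 1) → MISS  vc=[11, 13]
12: 0x4f (blk 19, set 3) → L1-HIT  vc=[11, 13]
13: 0x2d (blk 11, set 3) → VC-HIT  vc=[19, 13]
14: 0x4c (blk 19, set 3) → VC-HIT  vc=[11, 13]

OUTCOME = VC-HIT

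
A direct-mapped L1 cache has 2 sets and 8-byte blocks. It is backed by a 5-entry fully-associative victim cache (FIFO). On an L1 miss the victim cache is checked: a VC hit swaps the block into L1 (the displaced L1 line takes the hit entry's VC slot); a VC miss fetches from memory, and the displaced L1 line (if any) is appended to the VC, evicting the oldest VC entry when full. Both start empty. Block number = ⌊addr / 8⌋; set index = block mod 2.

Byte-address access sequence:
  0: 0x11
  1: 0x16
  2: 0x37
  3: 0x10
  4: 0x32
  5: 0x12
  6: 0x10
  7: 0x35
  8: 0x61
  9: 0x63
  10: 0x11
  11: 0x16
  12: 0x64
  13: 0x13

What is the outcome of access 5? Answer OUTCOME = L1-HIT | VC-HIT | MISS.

#0 0x11→b2/s0 MISS; vc=[]
#1 0x16→b2/s0 L1-HIT; vc=[]
#2 0x37→b6/s0 MISS; vc=[2]
#3 0x10→b2/s0 VC-HIT; vc=[6]
#4 0x32→b6/s0 VC-HIT; vc=[2]
#5 0x12→b2/s0 VC-HIT; vc=[6]
#6 0x10→b2/s0 L1-HIT; vc=[6]
#7 0x35→b6/s0 VC-HIT; vc=[2]
#8 0x61→b12/s0 MISS; vc=[2,6]
#9 0x63→b12/s0 L1-HIT; vc=[2,6]
#10 0x11→b2/s0 VC-HIT; vc=[12,6]
#11 0x16→b2/s0 L1-HIT; vc=[12,6]
#12 0x64→b12/s0 VC-HIT; vc=[2,6]
#13 0x13→b2/s0 VC-HIT; vc=[12,6]

OUTCOME = VC-HIT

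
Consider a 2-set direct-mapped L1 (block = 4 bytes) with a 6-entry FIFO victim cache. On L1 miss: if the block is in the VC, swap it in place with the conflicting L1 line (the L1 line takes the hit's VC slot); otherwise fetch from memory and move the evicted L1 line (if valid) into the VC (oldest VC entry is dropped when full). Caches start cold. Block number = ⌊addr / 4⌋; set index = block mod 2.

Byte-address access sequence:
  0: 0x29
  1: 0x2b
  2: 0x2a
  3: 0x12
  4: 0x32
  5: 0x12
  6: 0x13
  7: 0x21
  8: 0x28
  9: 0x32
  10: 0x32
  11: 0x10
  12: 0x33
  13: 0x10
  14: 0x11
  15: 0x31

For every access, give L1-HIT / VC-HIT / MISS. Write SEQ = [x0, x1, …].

SEQ = [MISS, L1-HIT, L1-HIT, MISS, MISS, VC-HIT, L1-HIT, MISS, VC-HIT, VC-HIT, L1-HIT, VC-HIT, VC-HIT, VC-HIT, L1-HIT, VC-HIT]

  [0] addr=0x29 blk=10 s=0: MISS | VC []
  [1] addr=0x2b blk=10 s=0: L1-HIT | VC []
  [2] addr=0x2a blk=10 s=0: L1-HIT | VC []
  [3] addr=0x12 blk=4 s=0: MISS | VC [10]
  [4] addr=0x32 blk=12 s=0: MISS | VC [10, 4]
  [5] addr=0x12 blk=4 s=0: VC-HIT | VC [10, 12]
  [6] addr=0x13 blk=4 s=0: L1-HIT | VC [10, 12]
  [7] addr=0x21 blk=8 s=0: MISS | VC [10, 12, 4]
  [8] addr=0x28 blk=10 s=0: VC-HIT | VC [8, 12, 4]
  [9] addr=0x32 blk=12 s=0: VC-HIT | VC [8, 10, 4]
  [10] addr=0x32 blk=12 s=0: L1-HIT | VC [8, 10, 4]
  [11] addr=0x10 blk=4 s=0: VC-HIT | VC [8, 10, 12]
  [12] addr=0x33 blk=12 s=0: VC-HIT | VC [8, 10, 4]
  [13] addr=0x10 blk=4 s=0: VC-HIT | VC [8, 10, 12]
  [14] addr=0x11 blk=4 s=0: L1-HIT | VC [8, 10, 12]
  [15] addr=0x31 blk=12 s=0: VC-HIT | VC [8, 10, 4]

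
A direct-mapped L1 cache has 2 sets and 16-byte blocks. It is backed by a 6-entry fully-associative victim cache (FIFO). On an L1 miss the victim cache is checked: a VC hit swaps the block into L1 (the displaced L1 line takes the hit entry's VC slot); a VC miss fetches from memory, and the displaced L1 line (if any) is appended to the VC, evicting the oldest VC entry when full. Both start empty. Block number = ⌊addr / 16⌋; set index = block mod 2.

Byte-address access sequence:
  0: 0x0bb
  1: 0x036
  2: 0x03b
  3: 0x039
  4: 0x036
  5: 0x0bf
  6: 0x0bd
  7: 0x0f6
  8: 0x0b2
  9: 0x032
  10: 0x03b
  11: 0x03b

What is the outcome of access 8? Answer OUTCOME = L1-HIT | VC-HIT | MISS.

OUTCOME = VC-HIT

  [0] addr=0xbb blk=11 s=1: MISS | VC []
  [1] addr=0x36 blk=3 s=1: MISS | VC [11]
  [2] addr=0x3b blk=3 s=1: L1-HIT | VC [11]
  [3] addr=0x39 blk=3 s=1: L1-HIT | VC [11]
  [4] addr=0x36 blk=3 s=1: L1-HIT | VC [11]
  [5] addr=0xbf blk=11 s=1: VC-HIT | VC [3]
  [6] addr=0xbd blk=11 s=1: L1-HIT | VC [3]
  [7] addr=0xf6 blk=15 s=1: MISS | VC [3, 11]
  [8] addr=0xb2 blk=11 s=1: VC-HIT | VC [3, 15]
  [9] addr=0x32 blk=3 s=1: VC-HIT | VC [11, 15]
  [10] addr=0x3b blk=3 s=1: L1-HIT | VC [11, 15]
  [11] addr=0x3b blk=3 s=1: L1-HIT | VC [11, 15]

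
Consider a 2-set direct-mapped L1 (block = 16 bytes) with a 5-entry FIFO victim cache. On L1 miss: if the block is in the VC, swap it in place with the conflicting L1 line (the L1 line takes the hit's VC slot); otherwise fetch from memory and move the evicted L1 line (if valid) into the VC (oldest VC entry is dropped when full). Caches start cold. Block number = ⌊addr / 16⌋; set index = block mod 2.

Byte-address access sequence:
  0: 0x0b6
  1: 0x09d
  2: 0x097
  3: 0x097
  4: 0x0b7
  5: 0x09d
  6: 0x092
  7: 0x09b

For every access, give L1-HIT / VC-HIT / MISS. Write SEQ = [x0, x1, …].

0: 0xb6 (blk 11, set 1) → MISS  vc=[]
1: 0x9d (blk 9, set 1) → MISS  vc=[11]
2: 0x97 (blk 9, set 1) → L1-HIT  vc=[11]
3: 0x97 (blk 9, set 1) → L1-HIT  vc=[11]
4: 0xb7 (blk 11, set 1) → VC-HIT  vc=[9]
5: 0x9d (blk 9, set 1) → VC-HIT  vc=[11]
6: 0x92 (blk 9, set 1) → L1-HIT  vc=[11]
7: 0x9b (blk 9, set 1) → L1-HIT  vc=[11]

SEQ = [MISS, MISS, L1-HIT, L1-HIT, VC-HIT, VC-HIT, L1-HIT, L1-HIT]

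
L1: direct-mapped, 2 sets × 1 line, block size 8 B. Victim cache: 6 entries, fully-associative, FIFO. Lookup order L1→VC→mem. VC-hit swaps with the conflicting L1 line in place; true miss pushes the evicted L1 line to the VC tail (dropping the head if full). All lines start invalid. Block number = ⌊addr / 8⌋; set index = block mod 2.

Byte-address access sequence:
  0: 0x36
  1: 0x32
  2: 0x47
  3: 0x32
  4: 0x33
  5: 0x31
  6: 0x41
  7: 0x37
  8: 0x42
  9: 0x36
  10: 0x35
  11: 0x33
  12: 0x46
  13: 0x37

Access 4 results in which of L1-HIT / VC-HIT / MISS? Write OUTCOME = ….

OUTCOME = L1-HIT

  [0] addr=0x36 blk=6 s=0: MISS | VC []
  [1] addr=0x32 blk=6 s=0: L1-HIT | VC []
  [2] addr=0x47 blk=8 s=0: MISS | VC [6]
  [3] addr=0x32 blk=6 s=0: VC-HIT | VC [8]
  [4] addr=0x33 blk=6 s=0: L1-HIT | VC [8]
  [5] addr=0x31 blk=6 s=0: L1-HIT | VC [8]
  [6] addr=0x41 blk=8 s=0: VC-HIT | VC [6]
  [7] addr=0x37 blk=6 s=0: VC-HIT | VC [8]
  [8] addr=0x42 blk=8 s=0: VC-HIT | VC [6]
  [9] addr=0x36 blk=6 s=0: VC-HIT | VC [8]
  [10] addr=0x35 blk=6 s=0: L1-HIT | VC [8]
  [11] addr=0x33 blk=6 s=0: L1-HIT | VC [8]
  [12] addr=0x46 blk=8 s=0: VC-HIT | VC [6]
  [13] addr=0x37 blk=6 s=0: VC-HIT | VC [8]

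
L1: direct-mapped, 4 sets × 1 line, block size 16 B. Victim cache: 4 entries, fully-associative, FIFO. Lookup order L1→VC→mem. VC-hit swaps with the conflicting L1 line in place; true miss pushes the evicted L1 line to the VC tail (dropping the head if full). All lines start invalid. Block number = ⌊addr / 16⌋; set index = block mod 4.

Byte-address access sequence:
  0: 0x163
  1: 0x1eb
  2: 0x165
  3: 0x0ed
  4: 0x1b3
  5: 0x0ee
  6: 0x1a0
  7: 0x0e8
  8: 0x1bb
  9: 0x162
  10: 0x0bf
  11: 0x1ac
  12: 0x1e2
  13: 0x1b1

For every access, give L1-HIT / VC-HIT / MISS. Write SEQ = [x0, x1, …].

  [0] addr=0x163 blk=22 s=2: MISS | VC []
  [1] addr=0x1eb blk=30 s=2: MISS | VC [22]
  [2] addr=0x165 blk=22 s=2: VC-HIT | VC [30]
  [3] addr=0xed blk=14 s=2: MISS | VC [30, 22]
  [4] addr=0x1b3 blk=27 s=3: MISS | VC [30, 22]
  [5] addr=0xee blk=14 s=2: L1-HIT | VC [30, 22]
  [6] addr=0x1a0 blk=26 s=2: MISS | VC [30, 22, 14]
  [7] addr=0xe8 blk=14 s=2: VC-HIT | VC [30, 22, 26]
  [8] addr=0x1bb blk=27 s=3: L1-HIT | VC [30, 22, 26]
  [9] addr=0x162 blk=22 s=2: VC-HIT | VC [30, 14, 26]
  [10] addr=0xbf blk=11 s=3: MISS | VC [30, 14, 26, 27]
  [11] addr=0x1ac blk=26 s=2: VC-HIT | VC [30, 14, 22, 27]
  [12] addr=0x1e2 blk=30 s=2: VC-HIT | VC [26, 14, 22, 27]
  [13] addr=0x1b1 blk=27 s=3: VC-HIT | VC [26, 14, 22, 11]

SEQ = [MISS, MISS, VC-HIT, MISS, MISS, L1-HIT, MISS, VC-HIT, L1-HIT, VC-HIT, MISS, VC-HIT, VC-HIT, VC-HIT]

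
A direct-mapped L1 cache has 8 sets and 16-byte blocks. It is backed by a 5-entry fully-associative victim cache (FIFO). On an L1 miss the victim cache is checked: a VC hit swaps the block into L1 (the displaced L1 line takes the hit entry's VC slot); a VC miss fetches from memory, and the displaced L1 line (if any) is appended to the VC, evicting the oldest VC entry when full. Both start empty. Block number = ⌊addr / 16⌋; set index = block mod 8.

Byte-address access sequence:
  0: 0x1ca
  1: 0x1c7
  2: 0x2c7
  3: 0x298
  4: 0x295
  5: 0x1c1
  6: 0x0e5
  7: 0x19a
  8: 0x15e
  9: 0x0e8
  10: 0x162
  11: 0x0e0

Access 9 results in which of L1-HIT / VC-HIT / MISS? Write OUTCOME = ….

OUTCOME = L1-HIT

#0 0x1ca→b28/s4 MISS; vc=[]
#1 0x1c7→b28/s4 L1-HIT; vc=[]
#2 0x2c7→b44/s4 MISS; vc=[28]
#3 0x298→b41/s1 MISS; vc=[28]
#4 0x295→b41/s1 L1-HIT; vc=[28]
#5 0x1c1→b28/s4 VC-HIT; vc=[44]
#6 0xe5→b14/s6 MISS; vc=[44]
#7 0x19a→b25/s1 MISS; vc=[44,41]
#8 0x15e→b21/s5 MISS; vc=[44,41]
#9 0xe8→b14/s6 L1-HIT; vc=[44,41]
#10 0x162→b22/s6 MISS; vc=[44,41,14]
#11 0xe0→b14/s6 VC-HIT; vc=[44,41,22]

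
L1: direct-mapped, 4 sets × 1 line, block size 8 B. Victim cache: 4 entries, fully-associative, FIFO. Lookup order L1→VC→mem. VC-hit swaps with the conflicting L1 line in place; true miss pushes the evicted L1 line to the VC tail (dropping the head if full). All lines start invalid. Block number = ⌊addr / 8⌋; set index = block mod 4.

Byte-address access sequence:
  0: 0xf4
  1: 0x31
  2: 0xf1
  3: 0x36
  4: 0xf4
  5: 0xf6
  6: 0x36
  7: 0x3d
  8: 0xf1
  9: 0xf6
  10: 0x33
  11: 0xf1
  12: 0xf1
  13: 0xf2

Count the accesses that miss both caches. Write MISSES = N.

0: 0xf4 (blk 30, set 2) → MISS  vc=[]
1: 0x31 (blk 6, set 2) → MISS  vc=[30]
2: 0xf1 (blk 30, set 2) → VC-HIT  vc=[6]
3: 0x36 (blk 6, set 2) → VC-HIT  vc=[30]
4: 0xf4 (blk 30, set 2) → VC-HIT  vc=[6]
5: 0xf6 (blk 30, set 2) → L1-HIT  vc=[6]
6: 0x36 (blk 6, set 2) → VC-HIT  vc=[30]
7: 0x3d (blk 7, set 3) → MISS  vc=[30]
8: 0xf1 (blk 30, set 2) → VC-HIT  vc=[6]
9: 0xf6 (blk 30, set 2) → L1-HIT  vc=[6]
10: 0x33 (blk 6, set 2) → VC-HIT  vc=[30]
11: 0xf1 (blk 30, set 2) → VC-HIT  vc=[6]
12: 0xf1 (blk 30, set 2) → L1-HIT  vc=[6]
13: 0xf2 (blk 30, set 2) → L1-HIT  vc=[6]

MISSES = 3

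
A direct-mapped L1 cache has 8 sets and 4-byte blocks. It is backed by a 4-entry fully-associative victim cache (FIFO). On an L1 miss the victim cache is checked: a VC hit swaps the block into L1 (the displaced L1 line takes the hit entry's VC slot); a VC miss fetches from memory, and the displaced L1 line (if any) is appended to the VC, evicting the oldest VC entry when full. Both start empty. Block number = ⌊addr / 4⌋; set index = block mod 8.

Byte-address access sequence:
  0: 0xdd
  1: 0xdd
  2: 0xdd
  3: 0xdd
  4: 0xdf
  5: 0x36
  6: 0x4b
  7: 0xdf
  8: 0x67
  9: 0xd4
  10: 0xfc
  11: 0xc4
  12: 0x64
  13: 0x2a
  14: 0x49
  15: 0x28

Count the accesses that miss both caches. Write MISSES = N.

MISSES = 8

  [0] addr=0xdd blk=55 s=7: MISS | VC []
  [1] addr=0xdd blk=55 s=7: L1-HIT | VC []
  [2] addr=0xdd blk=55 s=7: L1-HIT | VC []
  [3] addr=0xdd blk=55 s=7: L1-HIT | VC []
  [4] addr=0xdf blk=55 s=7: L1-HIT | VC []
  [5] addr=0x36 blk=13 s=5: MISS | VC []
  [6] addr=0x4b blk=18 s=2: MISS | VC []
  [7] addr=0xdf blk=55 s=7: L1-HIT | VC []
  [8] addr=0x67 blk=25 s=1: MISS | VC []
  [9] addr=0xd4 blk=53 s=5: MISS | VC [13]
  [10] addr=0xfc blk=63 s=7: MISS | VC [13, 55]
  [11] addr=0xc4 blk=49 s=1: MISS | VC [13, 55, 25]
  [12] addr=0x64 blk=25 s=1: VC-HIT | VC [13, 55, 49]
  [13] addr=0x2a blk=10 s=2: MISS | VC [13, 55, 49, 18]
  [14] addr=0x49 blk=18 s=2: VC-HIT | VC [13, 55, 49, 10]
  [15] addr=0x28 blk=10 s=2: VC-HIT | VC [13, 55, 49, 18]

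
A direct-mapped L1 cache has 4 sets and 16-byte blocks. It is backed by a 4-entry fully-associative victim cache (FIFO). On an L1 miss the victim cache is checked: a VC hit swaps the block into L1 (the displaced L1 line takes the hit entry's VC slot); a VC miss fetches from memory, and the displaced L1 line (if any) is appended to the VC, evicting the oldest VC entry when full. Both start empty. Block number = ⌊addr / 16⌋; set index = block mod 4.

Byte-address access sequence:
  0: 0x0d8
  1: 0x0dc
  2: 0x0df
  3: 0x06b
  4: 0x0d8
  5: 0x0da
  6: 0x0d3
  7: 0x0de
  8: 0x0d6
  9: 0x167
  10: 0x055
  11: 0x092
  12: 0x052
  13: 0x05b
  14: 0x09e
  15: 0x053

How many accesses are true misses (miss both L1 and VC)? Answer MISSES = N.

MISSES = 5

0: 0xd8 (blk 13, set 1) → MISS  vc=[]
1: 0xdc (blk 13, set 1) → L1-HIT  vc=[]
2: 0xdf (blk 13, set 1) → L1-HIT  vc=[]
3: 0x6b (blk 6, set 2) → MISS  vc=[]
4: 0xd8 (blk 13, set 1) → L1-HIT  vc=[]
5: 0xda (blk 13, set 1) → L1-HIT  vc=[]
6: 0xd3 (blk 13, set 1) → L1-HIT  vc=[]
7: 0xde (blk 13, set 1) → L1-HIT  vc=[]
8: 0xd6 (blk 13, set 1) → L1-HIT  vc=[]
9: 0x167 (blk 22, set 2) → MISS  vc=[6]
10: 0x55 (blk 5, set 1) → MISS  vc=[6, 13]
11: 0x92 (blk 9, set 1) → MISS  vc=[6, 13, 5]
12: 0x52 (blk 5, set 1) → VC-HIT  vc=[6, 13, 9]
13: 0x5b (blk 5, set 1) → L1-HIT  vc=[6, 13, 9]
14: 0x9e (blk 9, set 1) → VC-HIT  vc=[6, 13, 5]
15: 0x53 (blk 5, set 1) → VC-HIT  vc=[6, 13, 9]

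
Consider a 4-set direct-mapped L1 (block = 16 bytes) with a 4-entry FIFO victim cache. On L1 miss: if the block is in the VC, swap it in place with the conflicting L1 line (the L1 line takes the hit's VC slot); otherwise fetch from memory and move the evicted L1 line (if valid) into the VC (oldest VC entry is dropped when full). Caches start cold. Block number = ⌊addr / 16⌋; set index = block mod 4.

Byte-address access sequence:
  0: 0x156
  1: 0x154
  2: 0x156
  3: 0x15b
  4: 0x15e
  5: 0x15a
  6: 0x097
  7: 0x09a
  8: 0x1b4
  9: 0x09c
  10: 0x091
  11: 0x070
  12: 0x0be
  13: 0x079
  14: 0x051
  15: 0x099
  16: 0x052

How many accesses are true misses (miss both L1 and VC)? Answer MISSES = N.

MISSES = 6

0: 0x156 (blk 21, set 1) → MISS  vc=[]
1: 0x154 (blk 21, set 1) → L1-HIT  vc=[]
2: 0x156 (blk 21, set 1) → L1-HIT  vc=[]
3: 0x15b (blk 21, set 1) → L1-HIT  vc=[]
4: 0x15e (blk 21, set 1) → L1-HIT  vc=[]
5: 0x15a (blk 21, set 1) → L1-HIT  vc=[]
6: 0x97 (blk 9, set 1) → MISS  vc=[21]
7: 0x9a (blk 9, set 1) → L1-HIT  vc=[21]
8: 0x1b4 (blk 27, set 3) → MISS  vc=[21]
9: 0x9c (blk 9, set 1) → L1-HIT  vc=[21]
10: 0x91 (blk 9, set 1) → L1-HIT  vc=[21]
11: 0x70 (blk 7, set 3) → MISS  vc=[21, 27]
12: 0xbe (blk 11, set 3) → MISS  vc=[21, 27, 7]
13: 0x79 (blk 7, set 3) → VC-HIT  vc=[21, 27, 11]
14: 0x51 (blk 5, set 1) → MISS  vc=[21, 27, 11, 9]
15: 0x99 (blk 9, set 1) → VC-HIT  vc=[21, 27, 11, 5]
16: 0x52 (blk 5, set 1) → VC-HIT  vc=[21, 27, 11, 9]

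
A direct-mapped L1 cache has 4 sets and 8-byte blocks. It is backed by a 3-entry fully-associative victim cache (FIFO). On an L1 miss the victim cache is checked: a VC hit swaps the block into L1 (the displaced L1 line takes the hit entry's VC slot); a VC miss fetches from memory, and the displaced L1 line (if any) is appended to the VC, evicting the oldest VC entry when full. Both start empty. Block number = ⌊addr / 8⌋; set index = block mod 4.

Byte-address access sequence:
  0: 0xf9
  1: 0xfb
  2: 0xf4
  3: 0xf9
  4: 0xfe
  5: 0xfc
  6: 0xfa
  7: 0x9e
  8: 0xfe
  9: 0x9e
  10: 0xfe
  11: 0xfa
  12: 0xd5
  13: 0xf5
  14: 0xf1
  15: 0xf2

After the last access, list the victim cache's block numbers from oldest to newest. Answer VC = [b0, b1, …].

VC = [19, 26]

  [0] addr=0xf9 blk=31 s=3: MISS | VC []
  [1] addr=0xfb blk=31 s=3: L1-HIT | VC []
  [2] addr=0xf4 blk=30 s=2: MISS | VC []
  [3] addr=0xf9 blk=31 s=3: L1-HIT | VC []
  [4] addr=0xfe blk=31 s=3: L1-HIT | VC []
  [5] addr=0xfc blk=31 s=3: L1-HIT | VC []
  [6] addr=0xfa blk=31 s=3: L1-HIT | VC []
  [7] addr=0x9e blk=19 s=3: MISS | VC [31]
  [8] addr=0xfe blk=31 s=3: VC-HIT | VC [19]
  [9] addr=0x9e blk=19 s=3: VC-HIT | VC [31]
  [10] addr=0xfe blk=31 s=3: VC-HIT | VC [19]
  [11] addr=0xfa blk=31 s=3: L1-HIT | VC [19]
  [12] addr=0xd5 blk=26 s=2: MISS | VC [19, 30]
  [13] addr=0xf5 blk=30 s=2: VC-HIT | VC [19, 26]
  [14] addr=0xf1 blk=30 s=2: L1-HIT | VC [19, 26]
  [15] addr=0xf2 blk=30 s=2: L1-HIT | VC [19, 26]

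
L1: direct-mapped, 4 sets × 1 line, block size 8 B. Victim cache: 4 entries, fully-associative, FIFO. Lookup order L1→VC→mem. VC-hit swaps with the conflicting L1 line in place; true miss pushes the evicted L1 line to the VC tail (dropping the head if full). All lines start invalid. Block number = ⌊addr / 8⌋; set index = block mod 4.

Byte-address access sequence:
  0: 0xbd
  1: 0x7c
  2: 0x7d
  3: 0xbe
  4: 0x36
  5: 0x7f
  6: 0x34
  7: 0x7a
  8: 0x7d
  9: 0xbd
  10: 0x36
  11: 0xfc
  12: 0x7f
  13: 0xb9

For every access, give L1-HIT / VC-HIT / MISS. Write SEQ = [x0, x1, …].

SEQ = [MISS, MISS, L1-HIT, VC-HIT, MISS, VC-HIT, L1-HIT, L1-HIT, L1-HIT, VC-HIT, L1-HIT, MISS, VC-HIT, VC-HIT]

#0 0xbd→b23/s3 MISS; vc=[]
#1 0x7c→b15/s3 MISS; vc=[23]
#2 0x7d→b15/s3 L1-HIT; vc=[23]
#3 0xbe→b23/s3 VC-HIT; vc=[15]
#4 0x36→b6/s2 MISS; vc=[15]
#5 0x7f→b15/s3 VC-HIT; vc=[23]
#6 0x34→b6/s2 L1-HIT; vc=[23]
#7 0x7a→b15/s3 L1-HIT; vc=[23]
#8 0x7d→b15/s3 L1-HIT; vc=[23]
#9 0xbd→b23/s3 VC-HIT; vc=[15]
#10 0x36→b6/s2 L1-HIT; vc=[15]
#11 0xfc→b31/s3 MISS; vc=[15,23]
#12 0x7f→b15/s3 VC-HIT; vc=[31,23]
#13 0xb9→b23/s3 VC-HIT; vc=[31,15]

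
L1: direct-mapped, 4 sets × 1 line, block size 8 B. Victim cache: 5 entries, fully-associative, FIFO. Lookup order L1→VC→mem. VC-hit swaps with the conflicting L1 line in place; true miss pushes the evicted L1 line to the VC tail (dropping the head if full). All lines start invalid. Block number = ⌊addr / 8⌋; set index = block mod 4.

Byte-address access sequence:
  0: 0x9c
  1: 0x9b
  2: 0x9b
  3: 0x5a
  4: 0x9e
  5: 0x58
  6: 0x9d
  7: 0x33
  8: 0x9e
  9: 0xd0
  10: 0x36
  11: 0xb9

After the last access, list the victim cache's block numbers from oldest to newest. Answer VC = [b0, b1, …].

VC = [11, 26, 19]

0: 0x9c (blk 19, set 3) → MISS  vc=[]
1: 0x9b (blk 19, set 3) → L1-HIT  vc=[]
2: 0x9b (blk 19, set 3) → L1-HIT  vc=[]
3: 0x5a (blk 11, set 3) → MISS  vc=[19]
4: 0x9e (blk 19, set 3) → VC-HIT  vc=[11]
5: 0x58 (blk 11, set 3) → VC-HIT  vc=[19]
6: 0x9d (blk 19, set 3) → VC-HIT  vc=[11]
7: 0x33 (blk 6, set 2) → MISS  vc=[11]
8: 0x9e (blk 19, set 3) → L1-HIT  vc=[11]
9: 0xd0 (blk 26, set 2) → MISS  vc=[11, 6]
10: 0x36 (blk 6, set 2) → VC-HIT  vc=[11, 26]
11: 0xb9 (blk 23, set 3) → MISS  vc=[11, 26, 19]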